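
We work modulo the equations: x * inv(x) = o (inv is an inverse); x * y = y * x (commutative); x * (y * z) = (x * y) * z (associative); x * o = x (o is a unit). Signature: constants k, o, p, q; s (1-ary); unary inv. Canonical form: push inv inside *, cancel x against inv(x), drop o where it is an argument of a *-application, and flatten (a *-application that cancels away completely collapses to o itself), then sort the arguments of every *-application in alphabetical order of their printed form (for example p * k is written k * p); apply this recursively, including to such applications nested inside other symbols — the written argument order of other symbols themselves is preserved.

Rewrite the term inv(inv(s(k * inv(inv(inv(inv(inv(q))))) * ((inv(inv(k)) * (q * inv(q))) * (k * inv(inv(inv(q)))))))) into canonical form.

Push inv inside:  distribute inv over * and collapse double inv
Combine occurrences:  s(inv(q) * inv(q) * k * k * k)

Answer: s(inv(q) * inv(q) * k * k * k)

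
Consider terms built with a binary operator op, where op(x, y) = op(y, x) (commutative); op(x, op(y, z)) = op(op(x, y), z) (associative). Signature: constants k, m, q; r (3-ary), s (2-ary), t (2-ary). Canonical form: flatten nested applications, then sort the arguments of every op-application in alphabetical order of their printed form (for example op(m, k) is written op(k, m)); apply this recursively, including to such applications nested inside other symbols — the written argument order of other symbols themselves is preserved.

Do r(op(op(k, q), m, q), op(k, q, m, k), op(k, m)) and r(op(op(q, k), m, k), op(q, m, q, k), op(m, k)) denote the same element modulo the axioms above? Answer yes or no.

Answer: no — r(op(k, m, q, q), op(k, k, m, q), op(k, m)) vs r(op(k, k, m, q), op(k, m, q, q), op(k, m))

Derivation:
Left:  r(op(op(k, q), m, q), op(k, q, m, k), op(k, m))
  Work inside:  op(op(k, q), m, q)
  Un-nest:  op(k, q, m, q)
  Sort arguments:  op(k, m, q, q)
  Reassemble:  r(op(k, m, q, q), op(k, k, m, q), op(k, m))
Right:  r(op(op(q, k), m, k), op(q, m, q, k), op(m, k))
  Descend into:  op(op(q, k), m, k)
  Flatten:  op(q, k, m, k)
  Sort:  op(k, k, m, q)
  Put back:  r(op(k, k, m, q), op(k, m, q, q), op(k, m))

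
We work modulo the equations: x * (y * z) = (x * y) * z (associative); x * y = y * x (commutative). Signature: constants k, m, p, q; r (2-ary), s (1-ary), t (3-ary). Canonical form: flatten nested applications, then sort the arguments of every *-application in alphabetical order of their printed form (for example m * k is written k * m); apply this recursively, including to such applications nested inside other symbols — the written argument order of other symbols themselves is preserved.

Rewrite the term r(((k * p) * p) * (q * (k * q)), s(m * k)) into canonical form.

Work inside:  ((k * p) * p) * (q * (k * q))
Merge nested applications:  k * p * p * q * k * q
Order the arguments:  k * k * p * p * q * q
Reassemble:  r(k * k * p * p * q * q, s(k * m))

Answer: r(k * k * p * p * q * q, s(k * m))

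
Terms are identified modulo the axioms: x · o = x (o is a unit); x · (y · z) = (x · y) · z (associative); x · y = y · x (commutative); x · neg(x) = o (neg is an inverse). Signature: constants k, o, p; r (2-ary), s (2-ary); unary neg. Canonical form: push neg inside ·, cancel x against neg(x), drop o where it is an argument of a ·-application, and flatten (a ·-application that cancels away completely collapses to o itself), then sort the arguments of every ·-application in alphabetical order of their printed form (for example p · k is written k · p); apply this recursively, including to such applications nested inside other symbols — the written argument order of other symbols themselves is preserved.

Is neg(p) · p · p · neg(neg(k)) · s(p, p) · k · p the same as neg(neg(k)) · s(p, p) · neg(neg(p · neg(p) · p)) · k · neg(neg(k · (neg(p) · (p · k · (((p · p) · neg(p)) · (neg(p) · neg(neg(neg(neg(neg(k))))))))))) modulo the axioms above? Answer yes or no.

Answer: no — k · k · p · p · s(p, p) vs k · k · k · p · s(p, p)

Derivation:
Left:  neg(p) · p · p · neg(neg(k)) · s(p, p) · k · p
  Push neg inside:  distribute neg over · and collapse double neg
  Collect:  p · p · k · k · s(p, p)
  Sort:  k · k · p · p · s(p, p)
Right:  neg(neg(k)) · s(p, p) · neg(neg(p · neg(p) · p)) · k · neg(neg(k · (neg(p) · (p · k · (((p · p) · neg(p)) · (neg(p) · neg(neg(neg(neg(neg(k)))))))))))
  Push neg inside:  distribute neg over · and collapse double neg
  Collect terms:  k · k · k · s(p, p) · p
  Sort:  k · k · k · p · s(p, p)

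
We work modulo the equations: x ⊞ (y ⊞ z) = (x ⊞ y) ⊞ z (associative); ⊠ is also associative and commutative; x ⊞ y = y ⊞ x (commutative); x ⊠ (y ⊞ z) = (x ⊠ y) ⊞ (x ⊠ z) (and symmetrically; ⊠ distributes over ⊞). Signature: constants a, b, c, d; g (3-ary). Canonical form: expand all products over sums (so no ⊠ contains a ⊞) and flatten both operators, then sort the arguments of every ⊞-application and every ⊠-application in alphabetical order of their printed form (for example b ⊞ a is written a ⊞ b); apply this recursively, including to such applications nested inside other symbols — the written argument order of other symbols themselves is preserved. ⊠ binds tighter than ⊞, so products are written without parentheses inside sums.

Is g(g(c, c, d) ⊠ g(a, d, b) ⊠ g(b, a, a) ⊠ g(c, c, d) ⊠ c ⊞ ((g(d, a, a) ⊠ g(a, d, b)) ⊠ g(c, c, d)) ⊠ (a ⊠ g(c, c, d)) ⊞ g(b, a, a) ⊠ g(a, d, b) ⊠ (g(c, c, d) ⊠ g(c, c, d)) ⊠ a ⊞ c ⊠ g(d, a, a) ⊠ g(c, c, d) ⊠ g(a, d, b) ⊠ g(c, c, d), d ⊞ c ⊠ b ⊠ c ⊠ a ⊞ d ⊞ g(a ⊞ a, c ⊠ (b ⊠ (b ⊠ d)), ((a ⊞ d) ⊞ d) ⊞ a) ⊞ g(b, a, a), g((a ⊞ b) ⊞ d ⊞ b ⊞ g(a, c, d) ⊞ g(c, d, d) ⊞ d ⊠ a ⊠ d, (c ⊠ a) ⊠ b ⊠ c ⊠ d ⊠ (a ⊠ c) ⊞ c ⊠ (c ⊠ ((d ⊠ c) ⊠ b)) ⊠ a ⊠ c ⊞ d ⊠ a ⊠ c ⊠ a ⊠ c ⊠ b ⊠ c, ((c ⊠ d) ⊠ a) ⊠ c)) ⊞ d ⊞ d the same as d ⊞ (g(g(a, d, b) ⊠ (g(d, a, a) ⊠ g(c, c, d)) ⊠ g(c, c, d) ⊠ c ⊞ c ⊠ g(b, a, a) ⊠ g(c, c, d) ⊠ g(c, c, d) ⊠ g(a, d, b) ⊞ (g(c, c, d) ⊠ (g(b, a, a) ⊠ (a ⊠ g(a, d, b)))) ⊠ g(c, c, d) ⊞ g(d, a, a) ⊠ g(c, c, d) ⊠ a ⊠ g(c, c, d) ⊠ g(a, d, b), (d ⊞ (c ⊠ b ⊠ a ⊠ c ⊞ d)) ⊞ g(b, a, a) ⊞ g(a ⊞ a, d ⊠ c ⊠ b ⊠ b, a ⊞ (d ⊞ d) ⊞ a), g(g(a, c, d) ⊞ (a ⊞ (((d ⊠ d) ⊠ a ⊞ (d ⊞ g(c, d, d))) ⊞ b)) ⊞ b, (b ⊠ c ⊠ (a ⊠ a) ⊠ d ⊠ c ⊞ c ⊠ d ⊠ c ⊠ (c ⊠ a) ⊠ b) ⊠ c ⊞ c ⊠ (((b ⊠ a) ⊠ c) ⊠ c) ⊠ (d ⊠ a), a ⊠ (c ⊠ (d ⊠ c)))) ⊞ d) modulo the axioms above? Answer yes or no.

Answer: yes — both canonical forms are d ⊞ d ⊞ g(a ⊠ g(a, d, b) ⊠ g(b, a, a) ⊠ g(c, c, d) ⊠ g(c, c, d) ⊞ a ⊠ g(a, d, b) ⊠ g(c, c, d) ⊠ g(c, c, d) ⊠ g(d, a, a) ⊞ c ⊠ g(a, d, b) ⊠ g(b, a, a) ⊠ g(c, c, d) ⊠ g(c, c, d) ⊞ c ⊠ g(a, d, b) ⊠ g(c, c, d) ⊠ g(c, c, d) ⊠ g(d, a, a), a ⊠ b ⊠ c ⊠ c ⊞ d ⊞ d ⊞ g(a ⊞ a, b ⊠ b ⊠ c ⊠ d, a ⊞ a ⊞ d ⊞ d) ⊞ g(b, a, a), g(a ⊞ a ⊠ d ⊠ d ⊞ b ⊞ b ⊞ d ⊞ g(a, c, d) ⊞ g(c, d, d), a ⊠ a ⊠ b ⊠ c ⊠ c ⊠ c ⊠ d ⊞ a ⊠ a ⊠ b ⊠ c ⊠ c ⊠ c ⊠ d ⊞ a ⊠ b ⊠ c ⊠ c ⊠ c ⊠ c ⊠ d, a ⊠ c ⊠ c ⊠ d))

Derivation:
Left:  g(g(c, c, d) ⊠ g(a, d, b) ⊠ g(b, a, a) ⊠ g(c, c, d) ⊠ c ⊞ ((g(d, a, a) ⊠ g(a, d, b)) ⊠ g(c, c, d)) ⊠ (a ⊠ g(c, c, d)) ⊞ g(b, a, a) ⊠ g(a, d, b) ⊠ (g(c, c, d) ⊠ g(c, c, d)) ⊠ a ⊞ c ⊠ g(d, a, a) ⊠ g(c, c, d) ⊠ g(a, d, b) ⊠ g(c, c, d), d ⊞ c ⊠ b ⊠ c ⊠ a ⊞ d ⊞ g(a ⊞ a, c ⊠ (b ⊠ (b ⊠ d)), ((a ⊞ d) ⊞ d) ⊞ a) ⊞ g(b, a, a), g((a ⊞ b) ⊞ d ⊞ b ⊞ g(a, c, d) ⊞ g(c, d, d) ⊞ d ⊠ a ⊠ d, (c ⊠ a) ⊠ b ⊠ c ⊠ d ⊠ (a ⊠ c) ⊞ c ⊠ (c ⊠ ((d ⊠ c) ⊠ b)) ⊠ a ⊠ c ⊞ d ⊠ a ⊠ c ⊠ a ⊠ c ⊠ b ⊠ c, ((c ⊠ d) ⊠ a) ⊠ c)) ⊞ d ⊞ d
  Flatten:  g(a ⊠ g(a, d, b) ⊠ g(b, a, a) ⊠ g(c, c, d) ⊠ g(c, c, d) ⊞ a ⊠ g(a, d, b) ⊠ g(c, c, d) ⊠ g(c, c, d) ⊠ g(d, a, a) ⊞ c ⊠ g(a, d, b) ⊠ g(b, a, a) ⊠ g(c, c, d) ⊠ g(c, c, d) ⊞ c ⊠ g(a, d, b) ⊠ g(c, c, d) ⊠ g(c, c, d) ⊠ g(d, a, a), a ⊠ b ⊠ c ⊠ c ⊞ d ⊞ d ⊞ g(a ⊞ a, b ⊠ b ⊠ c ⊠ d, a ⊞ a ⊞ d ⊞ d) ⊞ g(b, a, a), g(a ⊞ a ⊠ d ⊠ d ⊞ b ⊞ b ⊞ d ⊞ g(a, c, d) ⊞ g(c, d, d), a ⊠ a ⊠ b ⊠ c ⊠ c ⊠ c ⊠ d ⊞ a ⊠ a ⊠ b ⊠ c ⊠ c ⊠ c ⊠ d ⊞ a ⊠ b ⊠ c ⊠ c ⊠ c ⊠ c ⊠ d, a ⊠ c ⊠ c ⊠ d)) ⊞ d ⊞ d
  Sort:  d ⊞ d ⊞ g(a ⊠ g(a, d, b) ⊠ g(b, a, a) ⊠ g(c, c, d) ⊠ g(c, c, d) ⊞ a ⊠ g(a, d, b) ⊠ g(c, c, d) ⊠ g(c, c, d) ⊠ g(d, a, a) ⊞ c ⊠ g(a, d, b) ⊠ g(b, a, a) ⊠ g(c, c, d) ⊠ g(c, c, d) ⊞ c ⊠ g(a, d, b) ⊠ g(c, c, d) ⊠ g(c, c, d) ⊠ g(d, a, a), a ⊠ b ⊠ c ⊠ c ⊞ d ⊞ d ⊞ g(a ⊞ a, b ⊠ b ⊠ c ⊠ d, a ⊞ a ⊞ d ⊞ d) ⊞ g(b, a, a), g(a ⊞ a ⊠ d ⊠ d ⊞ b ⊞ b ⊞ d ⊞ g(a, c, d) ⊞ g(c, d, d), a ⊠ a ⊠ b ⊠ c ⊠ c ⊠ c ⊠ d ⊞ a ⊠ a ⊠ b ⊠ c ⊠ c ⊠ c ⊠ d ⊞ a ⊠ b ⊠ c ⊠ c ⊠ c ⊠ c ⊠ d, a ⊠ c ⊠ c ⊠ d))
Right:  d ⊞ (g(g(a, d, b) ⊠ (g(d, a, a) ⊠ g(c, c, d)) ⊠ g(c, c, d) ⊠ c ⊞ c ⊠ g(b, a, a) ⊠ g(c, c, d) ⊠ g(c, c, d) ⊠ g(a, d, b) ⊞ (g(c, c, d) ⊠ (g(b, a, a) ⊠ (a ⊠ g(a, d, b)))) ⊠ g(c, c, d) ⊞ g(d, a, a) ⊠ g(c, c, d) ⊠ a ⊠ g(c, c, d) ⊠ g(a, d, b), (d ⊞ (c ⊠ b ⊠ a ⊠ c ⊞ d)) ⊞ g(b, a, a) ⊞ g(a ⊞ a, d ⊠ c ⊠ b ⊠ b, a ⊞ (d ⊞ d) ⊞ a), g(g(a, c, d) ⊞ (a ⊞ (((d ⊠ d) ⊠ a ⊞ (d ⊞ g(c, d, d))) ⊞ b)) ⊞ b, (b ⊠ c ⊠ (a ⊠ a) ⊠ d ⊠ c ⊞ c ⊠ d ⊠ c ⊠ (c ⊠ a) ⊠ b) ⊠ c ⊞ c ⊠ (((b ⊠ a) ⊠ c) ⊠ c) ⊠ (d ⊠ a), a ⊠ (c ⊠ (d ⊠ c)))) ⊞ d)
  Expand products over sums:  d ⊞ g(a ⊠ g(a, d, b) ⊠ g(b, a, a) ⊠ g(c, c, d) ⊠ g(c, c, d) ⊞ a ⊠ g(a, d, b) ⊠ g(c, c, d) ⊠ g(c, c, d) ⊠ g(d, a, a) ⊞ c ⊠ g(a, d, b) ⊠ g(b, a, a) ⊠ g(c, c, d) ⊠ g(c, c, d) ⊞ c ⊠ g(a, d, b) ⊠ g(c, c, d) ⊠ g(c, c, d) ⊠ g(d, a, a), a ⊠ b ⊠ c ⊠ c ⊞ d ⊞ d ⊞ g(a ⊞ a, b ⊠ b ⊠ c ⊠ d, a ⊞ a ⊞ d ⊞ d) ⊞ g(b, a, a), g(a ⊞ a ⊠ d ⊠ d ⊞ b ⊞ b ⊞ d ⊞ g(a, c, d) ⊞ g(c, d, d), a ⊠ a ⊠ b ⊠ c ⊠ c ⊠ c ⊠ d ⊞ a ⊠ a ⊠ b ⊠ c ⊠ c ⊠ c ⊠ d ⊞ a ⊠ b ⊠ c ⊠ c ⊠ c ⊠ c ⊠ d, a ⊠ c ⊠ c ⊠ d)) ⊞ d
  Sort:  d ⊞ d ⊞ g(a ⊠ g(a, d, b) ⊠ g(b, a, a) ⊠ g(c, c, d) ⊠ g(c, c, d) ⊞ a ⊠ g(a, d, b) ⊠ g(c, c, d) ⊠ g(c, c, d) ⊠ g(d, a, a) ⊞ c ⊠ g(a, d, b) ⊠ g(b, a, a) ⊠ g(c, c, d) ⊠ g(c, c, d) ⊞ c ⊠ g(a, d, b) ⊠ g(c, c, d) ⊠ g(c, c, d) ⊠ g(d, a, a), a ⊠ b ⊠ c ⊠ c ⊞ d ⊞ d ⊞ g(a ⊞ a, b ⊠ b ⊠ c ⊠ d, a ⊞ a ⊞ d ⊞ d) ⊞ g(b, a, a), g(a ⊞ a ⊠ d ⊠ d ⊞ b ⊞ b ⊞ d ⊞ g(a, c, d) ⊞ g(c, d, d), a ⊠ a ⊠ b ⊠ c ⊠ c ⊠ c ⊠ d ⊞ a ⊠ a ⊠ b ⊠ c ⊠ c ⊠ c ⊠ d ⊞ a ⊠ b ⊠ c ⊠ c ⊠ c ⊠ c ⊠ d, a ⊠ c ⊠ c ⊠ d))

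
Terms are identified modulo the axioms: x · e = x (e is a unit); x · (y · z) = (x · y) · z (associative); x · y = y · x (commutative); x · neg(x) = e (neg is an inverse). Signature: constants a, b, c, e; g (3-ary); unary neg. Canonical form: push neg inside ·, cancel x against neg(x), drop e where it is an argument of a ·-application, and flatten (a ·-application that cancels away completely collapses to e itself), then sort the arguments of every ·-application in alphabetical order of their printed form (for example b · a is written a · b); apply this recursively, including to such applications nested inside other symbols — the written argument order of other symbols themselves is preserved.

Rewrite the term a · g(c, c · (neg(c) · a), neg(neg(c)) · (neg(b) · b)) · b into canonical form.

Push neg inside:  distribute neg over · and collapse double neg
Combine occurrences:  a · g(c, a, c) · b
Sort arguments:  a · b · g(c, a, c)

Answer: a · b · g(c, a, c)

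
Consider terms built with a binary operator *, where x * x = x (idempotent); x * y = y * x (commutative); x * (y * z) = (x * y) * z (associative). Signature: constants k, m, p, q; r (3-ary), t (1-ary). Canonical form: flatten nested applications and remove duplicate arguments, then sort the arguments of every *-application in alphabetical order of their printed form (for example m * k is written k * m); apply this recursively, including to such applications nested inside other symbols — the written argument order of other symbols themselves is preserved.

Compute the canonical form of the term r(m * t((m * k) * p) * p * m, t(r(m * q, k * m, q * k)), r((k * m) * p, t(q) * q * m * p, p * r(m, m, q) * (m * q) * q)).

Focus inside:  p * r(m, m, q) * (m * q) * q
Flatten:  p * r(m, m, q) * m * q * q
Idempotence:  drop duplicate q
Sort:  m * p * q * r(m, m, q)
Put back:  r(m * p * t(k * m * p), t(r(m * q, k * m, k * q)), r(k * m * p, m * p * q * t(q), m * p * q * r(m, m, q)))

Answer: r(m * p * t(k * m * p), t(r(m * q, k * m, k * q)), r(k * m * p, m * p * q * t(q), m * p * q * r(m, m, q)))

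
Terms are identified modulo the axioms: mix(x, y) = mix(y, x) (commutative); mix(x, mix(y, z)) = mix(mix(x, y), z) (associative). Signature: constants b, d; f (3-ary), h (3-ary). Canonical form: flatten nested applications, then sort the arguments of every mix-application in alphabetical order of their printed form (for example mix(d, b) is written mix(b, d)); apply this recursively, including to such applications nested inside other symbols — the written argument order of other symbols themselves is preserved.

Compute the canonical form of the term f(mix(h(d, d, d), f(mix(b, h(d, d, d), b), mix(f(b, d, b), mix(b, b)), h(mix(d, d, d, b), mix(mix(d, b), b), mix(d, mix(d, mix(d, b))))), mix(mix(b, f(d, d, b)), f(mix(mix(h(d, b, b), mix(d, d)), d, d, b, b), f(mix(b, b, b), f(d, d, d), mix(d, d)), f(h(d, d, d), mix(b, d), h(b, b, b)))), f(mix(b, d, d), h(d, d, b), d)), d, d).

Focus inside:  mix(h(d, d, d), f(mix(b, h(d, d, d), b), mix(f(b, d, b), mix(b, b)), h(mix(d, d, d, b), mix(mix(d, b), b), mix(d, mix(d, mix(d, b))))), mix(mix(b, f(d, d, b)), f(mix(mix(h(d, b, b), mix(d, d)), d, d, b, b), f(mix(b, b, b), f(d, d, d), mix(d, d)), f(h(d, d, d), mix(b, d), h(b, b, b)))), f(mix(b, d, d), h(d, d, b), d))
Flatten:  mix(h(d, d, d), f(mix(b, h(d, d, d), b), mix(f(b, d, b), mix(b, b)), h(mix(d, d, d, b), mix(mix(d, b), b), mix(d, mix(d, mix(d, b))))), b, f(d, d, b), f(mix(mix(h(d, b, b), mix(d, d)), d, d, b, b), f(mix(b, b, b), f(d, d, d), mix(d, d)), f(h(d, d, d), mix(b, d), h(b, b, b))), f(mix(b, d, d), h(d, d, b), d))
Canonicalize subterm:  f(mix(b, h(d, d, d), b), mix(f(b, d, b), mix(b, b)), h(mix(d, d, d, b), mix(mix(d, b), b), mix(d, mix(d, mix(d, b)))))  →  f(mix(b, b, h(d, d, d)), mix(b, b, f(b, d, b)), h(mix(b, d, d, d), mix(b, b, d), mix(b, d, d, d)))
Simplify inside:  f(mix(mix(h(d, b, b), mix(d, d)), d, d, b, b), f(mix(b, b, b), f(d, d, d), mix(d, d)), f(h(d, d, d), mix(b, d), h(b, b, b)))  →  f(mix(b, b, d, d, d, d, h(d, b, b)), f(mix(b, b, b), f(d, d, d), mix(d, d)), f(h(d, d, d), mix(b, d), h(b, b, b)))
Sort arguments:  mix(b, f(d, d, b), f(mix(b, b, d, d, d, d, h(d, b, b)), f(mix(b, b, b), f(d, d, d), mix(d, d)), f(h(d, d, d), mix(b, d), h(b, b, b))), f(mix(b, b, h(d, d, d)), mix(b, b, f(b, d, b)), h(mix(b, d, d, d), mix(b, b, d), mix(b, d, d, d))), f(mix(b, d, d), h(d, d, b), d), h(d, d, d))
Rebuild:  f(mix(b, f(d, d, b), f(mix(b, b, d, d, d, d, h(d, b, b)), f(mix(b, b, b), f(d, d, d), mix(d, d)), f(h(d, d, d), mix(b, d), h(b, b, b))), f(mix(b, b, h(d, d, d)), mix(b, b, f(b, d, b)), h(mix(b, d, d, d), mix(b, b, d), mix(b, d, d, d))), f(mix(b, d, d), h(d, d, b), d), h(d, d, d)), d, d)

Answer: f(mix(b, f(d, d, b), f(mix(b, b, d, d, d, d, h(d, b, b)), f(mix(b, b, b), f(d, d, d), mix(d, d)), f(h(d, d, d), mix(b, d), h(b, b, b))), f(mix(b, b, h(d, d, d)), mix(b, b, f(b, d, b)), h(mix(b, d, d, d), mix(b, b, d), mix(b, d, d, d))), f(mix(b, d, d), h(d, d, b), d), h(d, d, d)), d, d)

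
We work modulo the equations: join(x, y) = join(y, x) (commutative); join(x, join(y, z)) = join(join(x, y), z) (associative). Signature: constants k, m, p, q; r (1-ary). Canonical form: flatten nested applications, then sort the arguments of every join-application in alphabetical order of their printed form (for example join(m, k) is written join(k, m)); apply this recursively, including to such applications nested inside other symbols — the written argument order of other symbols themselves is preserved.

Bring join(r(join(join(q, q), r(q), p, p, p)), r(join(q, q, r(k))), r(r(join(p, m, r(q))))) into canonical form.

Answer: join(r(join(p, p, p, q, q, r(q))), r(join(q, q, r(k))), r(r(join(m, p, r(q)))))

Derivation:
Canonicalize subterm:  r(join(join(q, q), r(q), p, p, p))  →  r(join(p, p, p, q, q, r(q)))
Canonicalize subterm:  r(r(join(p, m, r(q))))  →  r(r(join(m, p, r(q))))
Sort arguments:  join(r(join(p, p, p, q, q, r(q))), r(join(q, q, r(k))), r(r(join(m, p, r(q)))))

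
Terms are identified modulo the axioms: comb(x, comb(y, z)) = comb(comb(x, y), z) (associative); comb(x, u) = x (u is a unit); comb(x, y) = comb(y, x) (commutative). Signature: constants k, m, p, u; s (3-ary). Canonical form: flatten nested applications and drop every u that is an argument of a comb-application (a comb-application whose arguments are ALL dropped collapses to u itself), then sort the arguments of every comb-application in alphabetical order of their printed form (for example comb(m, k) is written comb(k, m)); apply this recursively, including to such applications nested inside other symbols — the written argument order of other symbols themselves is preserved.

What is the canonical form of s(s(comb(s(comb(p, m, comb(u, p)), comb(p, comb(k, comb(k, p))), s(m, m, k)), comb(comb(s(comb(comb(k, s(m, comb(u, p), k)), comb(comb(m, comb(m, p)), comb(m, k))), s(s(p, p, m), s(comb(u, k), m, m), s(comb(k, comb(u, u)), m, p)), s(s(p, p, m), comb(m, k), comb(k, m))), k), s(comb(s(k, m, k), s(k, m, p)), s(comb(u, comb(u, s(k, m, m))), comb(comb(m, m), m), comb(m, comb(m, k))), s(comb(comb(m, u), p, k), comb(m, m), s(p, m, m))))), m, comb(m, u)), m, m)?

Work inside:  comb(s(comb(p, m, comb(u, p)), comb(p, comb(k, comb(k, p))), s(m, m, k)), comb(comb(s(comb(comb(k, s(m, comb(u, p), k)), comb(comb(m, comb(m, p)), comb(m, k))), s(s(p, p, m), s(comb(u, k), m, m), s(comb(k, comb(u, u)), m, p)), s(s(p, p, m), comb(m, k), comb(k, m))), k), s(comb(s(k, m, k), s(k, m, p)), s(comb(u, comb(u, s(k, m, m))), comb(comb(m, m), m), comb(m, comb(m, k))), s(comb(comb(m, u), p, k), comb(m, m), s(p, m, m)))))
Flatten:  comb(s(comb(p, m, comb(u, p)), comb(p, comb(k, comb(k, p))), s(m, m, k)), s(comb(comb(k, s(m, comb(u, p), k)), comb(comb(m, comb(m, p)), comb(m, k))), s(s(p, p, m), s(comb(u, k), m, m), s(comb(k, comb(u, u)), m, p)), s(s(p, p, m), comb(m, k), comb(k, m))), k, s(comb(s(k, m, k), s(k, m, p)), s(comb(u, comb(u, s(k, m, m))), comb(comb(m, m), m), comb(m, comb(m, k))), s(comb(comb(m, u), p, k), comb(m, m), s(p, m, m))))
Canonicalize subterm:  s(comb(p, m, comb(u, p)), comb(p, comb(k, comb(k, p))), s(m, m, k))  →  s(comb(m, p, p), comb(k, k, p, p), s(m, m, k))
Inside:  s(comb(comb(k, s(m, comb(u, p), k)), comb(comb(m, comb(m, p)), comb(m, k))), s(s(p, p, m), s(comb(u, k), m, m), s(comb(k, comb(u, u)), m, p)), s(s(p, p, m), comb(m, k), comb(k, m)))  →  s(comb(k, k, m, m, m, p, s(m, p, k)), s(s(p, p, m), s(k, m, m), s(k, m, p)), s(s(p, p, m), comb(k, m), comb(k, m)))
Simplify inside:  s(comb(s(k, m, k), s(k, m, p)), s(comb(u, comb(u, s(k, m, m))), comb(comb(m, m), m), comb(m, comb(m, k))), s(comb(comb(m, u), p, k), comb(m, m), s(p, m, m)))  →  s(comb(s(k, m, k), s(k, m, p)), s(s(k, m, m), comb(m, m, m), comb(k, m, m)), s(comb(k, m, p), comb(m, m), s(p, m, m)))
Sort:  comb(k, s(comb(k, k, m, m, m, p, s(m, p, k)), s(s(p, p, m), s(k, m, m), s(k, m, p)), s(s(p, p, m), comb(k, m), comb(k, m))), s(comb(m, p, p), comb(k, k, p, p), s(m, m, k)), s(comb(s(k, m, k), s(k, m, p)), s(s(k, m, m), comb(m, m, m), comb(k, m, m)), s(comb(k, m, p), comb(m, m), s(p, m, m))))
Reassemble:  s(s(comb(k, s(comb(k, k, m, m, m, p, s(m, p, k)), s(s(p, p, m), s(k, m, m), s(k, m, p)), s(s(p, p, m), comb(k, m), comb(k, m))), s(comb(m, p, p), comb(k, k, p, p), s(m, m, k)), s(comb(s(k, m, k), s(k, m, p)), s(s(k, m, m), comb(m, m, m), comb(k, m, m)), s(comb(k, m, p), comb(m, m), s(p, m, m)))), m, m), m, m)

Answer: s(s(comb(k, s(comb(k, k, m, m, m, p, s(m, p, k)), s(s(p, p, m), s(k, m, m), s(k, m, p)), s(s(p, p, m), comb(k, m), comb(k, m))), s(comb(m, p, p), comb(k, k, p, p), s(m, m, k)), s(comb(s(k, m, k), s(k, m, p)), s(s(k, m, m), comb(m, m, m), comb(k, m, m)), s(comb(k, m, p), comb(m, m), s(p, m, m)))), m, m), m, m)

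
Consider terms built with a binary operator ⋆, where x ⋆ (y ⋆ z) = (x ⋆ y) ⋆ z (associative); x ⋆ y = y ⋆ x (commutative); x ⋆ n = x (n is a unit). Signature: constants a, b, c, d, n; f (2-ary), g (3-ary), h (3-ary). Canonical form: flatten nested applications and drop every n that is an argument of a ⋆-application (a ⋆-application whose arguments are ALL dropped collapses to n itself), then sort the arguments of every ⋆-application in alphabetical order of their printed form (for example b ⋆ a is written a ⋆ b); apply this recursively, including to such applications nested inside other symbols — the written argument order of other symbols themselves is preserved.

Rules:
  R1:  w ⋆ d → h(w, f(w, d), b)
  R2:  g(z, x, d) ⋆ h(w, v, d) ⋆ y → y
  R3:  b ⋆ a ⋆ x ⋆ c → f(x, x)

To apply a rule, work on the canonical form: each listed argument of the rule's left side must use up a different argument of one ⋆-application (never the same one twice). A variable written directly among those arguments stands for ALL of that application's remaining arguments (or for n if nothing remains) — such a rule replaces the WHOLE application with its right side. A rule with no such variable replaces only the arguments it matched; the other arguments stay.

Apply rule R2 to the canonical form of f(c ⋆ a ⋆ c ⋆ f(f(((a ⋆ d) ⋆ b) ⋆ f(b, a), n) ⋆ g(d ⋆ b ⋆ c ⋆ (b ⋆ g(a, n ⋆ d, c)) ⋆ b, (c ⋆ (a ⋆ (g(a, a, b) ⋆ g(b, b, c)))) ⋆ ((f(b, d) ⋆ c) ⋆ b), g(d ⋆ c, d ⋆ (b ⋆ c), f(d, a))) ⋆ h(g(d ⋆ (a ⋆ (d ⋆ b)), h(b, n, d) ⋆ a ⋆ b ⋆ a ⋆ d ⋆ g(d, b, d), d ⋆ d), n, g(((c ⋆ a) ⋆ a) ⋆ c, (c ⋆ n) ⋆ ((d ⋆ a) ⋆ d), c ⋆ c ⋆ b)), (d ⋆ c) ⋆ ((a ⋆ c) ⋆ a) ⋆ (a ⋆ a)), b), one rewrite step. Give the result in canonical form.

Answer: f(a ⋆ c ⋆ c ⋆ f(f(a ⋆ b ⋆ d ⋆ f(b, a), n) ⋆ g(b ⋆ b ⋆ b ⋆ c ⋆ d ⋆ g(a, d, c), a ⋆ b ⋆ c ⋆ c ⋆ f(b, d) ⋆ g(a, a, b) ⋆ g(b, b, c), g(c ⋆ d, b ⋆ c ⋆ d, f(d, a))) ⋆ h(g(a ⋆ b ⋆ d ⋆ d, a ⋆ a ⋆ b ⋆ d, d ⋆ d), n, g(a ⋆ a ⋆ c ⋆ c, a ⋆ c ⋆ d ⋆ d, b ⋆ c ⋆ c)), a ⋆ a ⋆ a ⋆ a ⋆ c ⋆ c ⋆ d), b)

Derivation:
Canonical form:  f(a ⋆ c ⋆ c ⋆ f(f(a ⋆ b ⋆ d ⋆ f(b, a), n) ⋆ g(b ⋆ b ⋆ b ⋆ c ⋆ d ⋆ g(a, d, c), a ⋆ b ⋆ c ⋆ c ⋆ f(b, d) ⋆ g(a, a, b) ⋆ g(b, b, c), g(c ⋆ d, b ⋆ c ⋆ d, f(d, a))) ⋆ h(g(a ⋆ b ⋆ d ⋆ d, a ⋆ a ⋆ b ⋆ d ⋆ g(d, b, d) ⋆ h(b, n, d), d ⋆ d), n, g(a ⋆ a ⋆ c ⋆ c, a ⋆ c ⋆ d ⋆ d, b ⋆ c ⋆ c)), a ⋆ a ⋆ a ⋆ a ⋆ c ⋆ c ⋆ d), b)
Match R2:  consume g(d, b, d), h(b, n, d);  v := n, w := b, x := b, y := a ⋆ a ⋆ b ⋆ d, z := d
The variable takes the whole remainder — replace the entire application.
Result:  f(a ⋆ c ⋆ c ⋆ f(f(a ⋆ b ⋆ d ⋆ f(b, a), n) ⋆ g(b ⋆ b ⋆ b ⋆ c ⋆ d ⋆ g(a, d, c), a ⋆ b ⋆ c ⋆ c ⋆ f(b, d) ⋆ g(a, a, b) ⋆ g(b, b, c), g(c ⋆ d, b ⋆ c ⋆ d, f(d, a))) ⋆ h(g(a ⋆ b ⋆ d ⋆ d, a ⋆ a ⋆ b ⋆ d, d ⋆ d), n, g(a ⋆ a ⋆ c ⋆ c, a ⋆ c ⋆ d ⋆ d, b ⋆ c ⋆ c)), a ⋆ a ⋆ a ⋆ a ⋆ c ⋆ c ⋆ d), b)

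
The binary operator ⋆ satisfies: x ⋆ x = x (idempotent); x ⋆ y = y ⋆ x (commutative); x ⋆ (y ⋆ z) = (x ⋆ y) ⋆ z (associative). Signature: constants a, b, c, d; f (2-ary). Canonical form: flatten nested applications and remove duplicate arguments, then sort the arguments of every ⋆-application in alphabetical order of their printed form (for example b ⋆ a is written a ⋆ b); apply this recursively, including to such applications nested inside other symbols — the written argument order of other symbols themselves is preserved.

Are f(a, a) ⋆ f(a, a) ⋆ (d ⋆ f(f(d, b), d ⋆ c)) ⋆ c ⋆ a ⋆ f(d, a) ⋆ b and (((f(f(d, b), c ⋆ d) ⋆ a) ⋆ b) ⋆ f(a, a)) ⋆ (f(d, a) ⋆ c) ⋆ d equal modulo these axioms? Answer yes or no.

Answer: yes — both canonical forms are a ⋆ b ⋆ c ⋆ d ⋆ f(a, a) ⋆ f(d, a) ⋆ f(f(d, b), c ⋆ d)

Derivation:
Left:  f(a, a) ⋆ f(a, a) ⋆ (d ⋆ f(f(d, b), d ⋆ c)) ⋆ c ⋆ a ⋆ f(d, a) ⋆ b
  Flatten:  f(a, a) ⋆ f(a, a) ⋆ d ⋆ f(f(d, b), d ⋆ c) ⋆ c ⋆ a ⋆ f(d, a) ⋆ b
  Simplify inside:  f(f(d, b), d ⋆ c)  →  f(f(d, b), c ⋆ d)
  Drop duplicates:  drop duplicate f(a, a)
  Order the arguments:  a ⋆ b ⋆ c ⋆ d ⋆ f(a, a) ⋆ f(d, a) ⋆ f(f(d, b), c ⋆ d)
Right:  (((f(f(d, b), c ⋆ d) ⋆ a) ⋆ b) ⋆ f(a, a)) ⋆ (f(d, a) ⋆ c) ⋆ d
  Un-nest:  f(f(d, b), c ⋆ d) ⋆ a ⋆ b ⋆ f(a, a) ⋆ f(d, a) ⋆ c ⋆ d
  Sort:  a ⋆ b ⋆ c ⋆ d ⋆ f(a, a) ⋆ f(d, a) ⋆ f(f(d, b), c ⋆ d)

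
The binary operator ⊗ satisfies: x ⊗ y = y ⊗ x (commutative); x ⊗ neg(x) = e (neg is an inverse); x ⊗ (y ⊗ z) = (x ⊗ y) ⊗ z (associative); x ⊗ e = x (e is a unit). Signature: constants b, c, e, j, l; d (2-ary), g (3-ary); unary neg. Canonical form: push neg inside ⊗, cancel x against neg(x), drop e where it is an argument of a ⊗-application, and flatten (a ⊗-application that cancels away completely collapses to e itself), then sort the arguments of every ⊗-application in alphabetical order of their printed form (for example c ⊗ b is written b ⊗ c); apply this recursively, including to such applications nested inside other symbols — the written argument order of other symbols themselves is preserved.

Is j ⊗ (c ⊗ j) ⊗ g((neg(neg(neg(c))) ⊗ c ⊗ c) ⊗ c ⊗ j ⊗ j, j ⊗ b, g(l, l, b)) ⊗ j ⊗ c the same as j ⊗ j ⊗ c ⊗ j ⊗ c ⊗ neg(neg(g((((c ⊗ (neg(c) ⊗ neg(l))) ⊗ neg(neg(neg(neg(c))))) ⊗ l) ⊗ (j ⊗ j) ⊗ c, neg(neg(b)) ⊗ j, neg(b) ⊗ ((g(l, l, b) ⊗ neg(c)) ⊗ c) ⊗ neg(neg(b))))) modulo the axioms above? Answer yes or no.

Left:  j ⊗ (c ⊗ j) ⊗ g((neg(neg(neg(c))) ⊗ c ⊗ c) ⊗ c ⊗ j ⊗ j, j ⊗ b, g(l, l, b)) ⊗ j ⊗ c
  Push neg inside:  distribute neg over ⊗ and collapse double neg
  Collect terms:  j ⊗ j ⊗ j ⊗ c ⊗ c ⊗ g(c ⊗ c ⊗ j ⊗ j, b ⊗ j, g(l, l, b))
  Sort arguments:  c ⊗ c ⊗ g(c ⊗ c ⊗ j ⊗ j, b ⊗ j, g(l, l, b)) ⊗ j ⊗ j ⊗ j
Right:  j ⊗ j ⊗ c ⊗ j ⊗ c ⊗ neg(neg(g((((c ⊗ (neg(c) ⊗ neg(l))) ⊗ neg(neg(neg(neg(c))))) ⊗ l) ⊗ (j ⊗ j) ⊗ c, neg(neg(b)) ⊗ j, neg(b) ⊗ ((g(l, l, b) ⊗ neg(c)) ⊗ c) ⊗ neg(neg(b)))))
  Push neg inside:  distribute neg over ⊗ and collapse double neg
  Collect:  j ⊗ j ⊗ j ⊗ c ⊗ c ⊗ g(c ⊗ c ⊗ j ⊗ j, b ⊗ j, g(l, l, b))
  Sort arguments:  c ⊗ c ⊗ g(c ⊗ c ⊗ j ⊗ j, b ⊗ j, g(l, l, b)) ⊗ j ⊗ j ⊗ j

Answer: yes — both canonical forms are c ⊗ c ⊗ g(c ⊗ c ⊗ j ⊗ j, b ⊗ j, g(l, l, b)) ⊗ j ⊗ j ⊗ j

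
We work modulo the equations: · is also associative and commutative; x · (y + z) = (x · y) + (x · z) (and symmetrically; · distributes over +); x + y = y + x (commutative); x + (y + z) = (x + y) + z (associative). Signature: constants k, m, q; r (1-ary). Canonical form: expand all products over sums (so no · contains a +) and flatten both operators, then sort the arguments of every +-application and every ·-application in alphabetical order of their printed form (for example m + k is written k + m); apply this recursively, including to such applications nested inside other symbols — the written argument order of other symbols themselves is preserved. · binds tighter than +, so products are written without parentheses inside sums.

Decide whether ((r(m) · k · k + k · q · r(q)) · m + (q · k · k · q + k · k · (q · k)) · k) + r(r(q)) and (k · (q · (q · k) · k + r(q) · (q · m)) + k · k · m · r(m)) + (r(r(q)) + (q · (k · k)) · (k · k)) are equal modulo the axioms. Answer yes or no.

Answer: yes — both canonical forms are k · k · k · k · q + k · k · k · q · q + k · k · m · r(m) + k · m · q · r(q) + r(r(q))

Derivation:
Left:  ((r(m) · k · k + k · q · r(q)) · m + (q · k · k · q + k · k · (q · k)) · k) + r(r(q))
  Expand products over sums:  k · k · m · r(m) + k · m · q · r(q) + k · k · k · q · q + k · k · k · k · q + r(r(q))
  Sort:  k · k · k · k · q + k · k · k · q · q + k · k · m · r(m) + k · m · q · r(q) + r(r(q))
Right:  (k · (q · (q · k) · k + r(q) · (q · m)) + k · k · m · r(m)) + (r(r(q)) + (q · (k · k)) · (k · k))
  Expand products over sums:  k · k · k · q · q + k · m · q · r(q) + k · k · m · r(m) + r(r(q)) + k · k · k · k · q
  Order the arguments:  k · k · k · k · q + k · k · k · q · q + k · k · m · r(m) + k · m · q · r(q) + r(r(q))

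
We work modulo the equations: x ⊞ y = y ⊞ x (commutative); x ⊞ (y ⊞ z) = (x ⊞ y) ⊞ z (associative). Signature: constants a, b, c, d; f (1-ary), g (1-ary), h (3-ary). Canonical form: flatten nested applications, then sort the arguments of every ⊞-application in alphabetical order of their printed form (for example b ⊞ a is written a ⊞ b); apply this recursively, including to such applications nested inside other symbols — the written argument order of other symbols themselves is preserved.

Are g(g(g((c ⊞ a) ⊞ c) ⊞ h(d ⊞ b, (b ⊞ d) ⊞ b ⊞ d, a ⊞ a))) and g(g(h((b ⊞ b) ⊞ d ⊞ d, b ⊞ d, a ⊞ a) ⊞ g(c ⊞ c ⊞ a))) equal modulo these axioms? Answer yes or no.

Left:  g(g(g((c ⊞ a) ⊞ c) ⊞ h(d ⊞ b, (b ⊞ d) ⊞ b ⊞ d, a ⊞ a)))
  Work inside:  g((c ⊞ a) ⊞ c) ⊞ h(d ⊞ b, (b ⊞ d) ⊞ b ⊞ d, a ⊞ a)
  Simplify inside:  g((c ⊞ a) ⊞ c)  →  g(a ⊞ c ⊞ c)
  Canonicalize subterm:  h(d ⊞ b, (b ⊞ d) ⊞ b ⊞ d, a ⊞ a)  →  h(b ⊞ d, b ⊞ b ⊞ d ⊞ d, a ⊞ a)
  Sort:  g(a ⊞ c ⊞ c) ⊞ h(b ⊞ d, b ⊞ b ⊞ d ⊞ d, a ⊞ a)
  Put back:  g(g(g(a ⊞ c ⊞ c) ⊞ h(b ⊞ d, b ⊞ b ⊞ d ⊞ d, a ⊞ a)))
Right:  g(g(h((b ⊞ b) ⊞ d ⊞ d, b ⊞ d, a ⊞ a) ⊞ g(c ⊞ c ⊞ a)))
  Descend into:  h((b ⊞ b) ⊞ d ⊞ d, b ⊞ d, a ⊞ a) ⊞ g(c ⊞ c ⊞ a)
  Inside:  h((b ⊞ b) ⊞ d ⊞ d, b ⊞ d, a ⊞ a)  →  h(b ⊞ b ⊞ d ⊞ d, b ⊞ d, a ⊞ a)
  Inside:  g(c ⊞ c ⊞ a)  →  g(a ⊞ c ⊞ c)
  Order the arguments:  g(a ⊞ c ⊞ c) ⊞ h(b ⊞ b ⊞ d ⊞ d, b ⊞ d, a ⊞ a)
  Reassemble:  g(g(g(a ⊞ c ⊞ c) ⊞ h(b ⊞ b ⊞ d ⊞ d, b ⊞ d, a ⊞ a)))

Answer: no — g(g(g(a ⊞ c ⊞ c) ⊞ h(b ⊞ d, b ⊞ b ⊞ d ⊞ d, a ⊞ a))) vs g(g(g(a ⊞ c ⊞ c) ⊞ h(b ⊞ b ⊞ d ⊞ d, b ⊞ d, a ⊞ a)))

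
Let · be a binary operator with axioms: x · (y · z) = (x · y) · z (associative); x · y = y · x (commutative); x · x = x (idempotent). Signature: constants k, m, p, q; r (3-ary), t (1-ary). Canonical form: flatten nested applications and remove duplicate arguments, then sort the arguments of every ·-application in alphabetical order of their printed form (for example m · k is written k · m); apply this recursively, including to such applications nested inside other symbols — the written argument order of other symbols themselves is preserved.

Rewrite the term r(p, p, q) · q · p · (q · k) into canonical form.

Answer: k · p · q · r(p, p, q)

Derivation:
Un-nest:  r(p, p, q) · q · p · q · k
Idempotence:  drop duplicate q
Sort arguments:  k · p · q · r(p, p, q)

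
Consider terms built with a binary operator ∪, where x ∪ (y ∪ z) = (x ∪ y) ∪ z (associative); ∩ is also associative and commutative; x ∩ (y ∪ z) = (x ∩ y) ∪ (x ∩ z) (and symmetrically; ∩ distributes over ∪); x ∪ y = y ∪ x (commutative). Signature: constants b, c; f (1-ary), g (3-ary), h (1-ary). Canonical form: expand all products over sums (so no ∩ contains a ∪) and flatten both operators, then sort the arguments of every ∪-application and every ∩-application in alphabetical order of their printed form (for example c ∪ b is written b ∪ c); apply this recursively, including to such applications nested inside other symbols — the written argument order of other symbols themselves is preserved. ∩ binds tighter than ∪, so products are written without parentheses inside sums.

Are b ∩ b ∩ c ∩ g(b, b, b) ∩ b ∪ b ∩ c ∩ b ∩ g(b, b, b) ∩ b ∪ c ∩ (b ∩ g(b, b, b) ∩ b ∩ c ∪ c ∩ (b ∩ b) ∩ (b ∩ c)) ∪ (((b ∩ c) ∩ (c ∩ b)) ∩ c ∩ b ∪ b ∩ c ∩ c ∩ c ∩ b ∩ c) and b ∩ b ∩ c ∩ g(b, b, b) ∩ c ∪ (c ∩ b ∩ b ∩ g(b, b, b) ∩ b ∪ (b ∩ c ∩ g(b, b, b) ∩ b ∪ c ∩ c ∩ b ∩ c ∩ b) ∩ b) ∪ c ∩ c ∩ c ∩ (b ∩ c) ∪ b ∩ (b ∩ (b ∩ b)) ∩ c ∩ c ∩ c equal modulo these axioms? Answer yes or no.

Answer: no — b ∩ b ∩ b ∩ c ∩ c ∩ c ∪ b ∩ b ∩ b ∩ c ∩ c ∩ c ∪ b ∩ b ∩ b ∩ c ∩ g(b, b, b) ∪ b ∩ b ∩ b ∩ c ∩ g(b, b, b) ∪ b ∩ b ∩ c ∩ c ∩ c ∩ c ∪ b ∩ b ∩ c ∩ c ∩ g(b, b, b) vs b ∩ b ∩ b ∩ b ∩ c ∩ c ∩ c ∪ b ∩ b ∩ b ∩ c ∩ c ∩ c ∪ b ∩ b ∩ b ∩ c ∩ g(b, b, b) ∪ b ∩ b ∩ b ∩ c ∩ g(b, b, b) ∪ b ∩ b ∩ c ∩ c ∩ g(b, b, b) ∪ b ∩ c ∩ c ∩ c ∩ c

Derivation:
Left:  b ∩ b ∩ c ∩ g(b, b, b) ∩ b ∪ b ∩ c ∩ b ∩ g(b, b, b) ∩ b ∪ c ∩ (b ∩ g(b, b, b) ∩ b ∩ c ∪ c ∩ (b ∩ b) ∩ (b ∩ c)) ∪ (((b ∩ c) ∩ (c ∩ b)) ∩ c ∩ b ∪ b ∩ c ∩ c ∩ c ∩ b ∩ c)
  Expand:  b ∩ b ∩ b ∩ c ∩ g(b, b, b) ∪ b ∩ b ∩ b ∩ c ∩ g(b, b, b) ∪ b ∩ b ∩ c ∩ c ∩ g(b, b, b) ∪ b ∩ b ∩ b ∩ c ∩ c ∩ c ∪ b ∩ b ∩ b ∩ c ∩ c ∩ c ∪ b ∩ b ∩ c ∩ c ∩ c ∩ c
  Order the arguments:  b ∩ b ∩ b ∩ c ∩ c ∩ c ∪ b ∩ b ∩ b ∩ c ∩ c ∩ c ∪ b ∩ b ∩ b ∩ c ∩ g(b, b, b) ∪ b ∩ b ∩ b ∩ c ∩ g(b, b, b) ∪ b ∩ b ∩ c ∩ c ∩ c ∩ c ∪ b ∩ b ∩ c ∩ c ∩ g(b, b, b)
Right:  b ∩ b ∩ c ∩ g(b, b, b) ∩ c ∪ (c ∩ b ∩ b ∩ g(b, b, b) ∩ b ∪ (b ∩ c ∩ g(b, b, b) ∩ b ∪ c ∩ c ∩ b ∩ c ∩ b) ∩ b) ∪ c ∩ c ∩ c ∩ (b ∩ c) ∪ b ∩ (b ∩ (b ∩ b)) ∩ c ∩ c ∩ c
  Distribute:  b ∩ b ∩ c ∩ c ∩ g(b, b, b) ∪ b ∩ b ∩ b ∩ c ∩ g(b, b, b) ∪ b ∩ b ∩ b ∩ c ∩ g(b, b, b) ∪ b ∩ b ∩ b ∩ c ∩ c ∩ c ∪ b ∩ c ∩ c ∩ c ∩ c ∪ b ∩ b ∩ b ∩ b ∩ c ∩ c ∩ c
  Sort:  b ∩ b ∩ b ∩ b ∩ c ∩ c ∩ c ∪ b ∩ b ∩ b ∩ c ∩ c ∩ c ∪ b ∩ b ∩ b ∩ c ∩ g(b, b, b) ∪ b ∩ b ∩ b ∩ c ∩ g(b, b, b) ∪ b ∩ b ∩ c ∩ c ∩ g(b, b, b) ∪ b ∩ c ∩ c ∩ c ∩ c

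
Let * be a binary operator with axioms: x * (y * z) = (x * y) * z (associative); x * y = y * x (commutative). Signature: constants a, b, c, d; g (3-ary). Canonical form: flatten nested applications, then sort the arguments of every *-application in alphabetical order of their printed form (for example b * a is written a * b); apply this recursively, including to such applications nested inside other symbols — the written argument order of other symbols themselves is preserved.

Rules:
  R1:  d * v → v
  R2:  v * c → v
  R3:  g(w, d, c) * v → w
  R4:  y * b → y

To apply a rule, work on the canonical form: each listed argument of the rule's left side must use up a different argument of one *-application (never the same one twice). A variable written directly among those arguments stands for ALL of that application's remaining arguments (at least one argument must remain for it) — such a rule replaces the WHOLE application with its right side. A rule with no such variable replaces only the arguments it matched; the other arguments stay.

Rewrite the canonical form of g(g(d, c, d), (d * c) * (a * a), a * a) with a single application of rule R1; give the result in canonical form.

Answer: g(g(d, c, d), a * a * c, a * a)

Derivation:
Canonical form:  g(g(d, c, d), a * a * c * d, a * a)
R1 matches:  uses d;  v := a * a * c
The extension variable absorbs all remaining arguments, so the whole application is rewritten.
Result:  g(g(d, c, d), a * a * c, a * a)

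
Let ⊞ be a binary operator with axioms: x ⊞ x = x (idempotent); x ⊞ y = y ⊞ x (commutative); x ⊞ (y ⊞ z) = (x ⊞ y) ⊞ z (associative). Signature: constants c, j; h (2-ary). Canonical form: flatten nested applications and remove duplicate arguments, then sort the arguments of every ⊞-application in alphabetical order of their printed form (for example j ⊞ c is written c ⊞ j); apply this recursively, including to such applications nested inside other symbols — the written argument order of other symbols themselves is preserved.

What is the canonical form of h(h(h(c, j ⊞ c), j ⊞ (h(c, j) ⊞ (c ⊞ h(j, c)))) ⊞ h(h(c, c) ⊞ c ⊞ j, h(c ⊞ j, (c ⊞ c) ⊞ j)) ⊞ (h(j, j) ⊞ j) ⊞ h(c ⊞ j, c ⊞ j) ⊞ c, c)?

Answer: h(c ⊞ h(c ⊞ h(c, c) ⊞ j, h(c ⊞ j, c ⊞ j)) ⊞ h(c ⊞ j, c ⊞ j) ⊞ h(h(c, c ⊞ j), c ⊞ h(c, j) ⊞ h(j, c) ⊞ j) ⊞ h(j, j) ⊞ j, c)

Derivation:
Descend into:  h(h(c, j ⊞ c), j ⊞ (h(c, j) ⊞ (c ⊞ h(j, c)))) ⊞ h(h(c, c) ⊞ c ⊞ j, h(c ⊞ j, (c ⊞ c) ⊞ j)) ⊞ (h(j, j) ⊞ j) ⊞ h(c ⊞ j, c ⊞ j) ⊞ c
Flatten:  h(h(c, j ⊞ c), j ⊞ (h(c, j) ⊞ (c ⊞ h(j, c)))) ⊞ h(h(c, c) ⊞ c ⊞ j, h(c ⊞ j, (c ⊞ c) ⊞ j)) ⊞ h(j, j) ⊞ j ⊞ h(c ⊞ j, c ⊞ j) ⊞ c
Simplify inside:  h(h(c, j ⊞ c), j ⊞ (h(c, j) ⊞ (c ⊞ h(j, c))))  →  h(h(c, c ⊞ j), c ⊞ h(c, j) ⊞ h(j, c) ⊞ j)
Canonicalize subterm:  h(h(c, c) ⊞ c ⊞ j, h(c ⊞ j, (c ⊞ c) ⊞ j))  →  h(c ⊞ h(c, c) ⊞ j, h(c ⊞ j, c ⊞ j))
Sort arguments:  c ⊞ h(c ⊞ h(c, c) ⊞ j, h(c ⊞ j, c ⊞ j)) ⊞ h(c ⊞ j, c ⊞ j) ⊞ h(h(c, c ⊞ j), c ⊞ h(c, j) ⊞ h(j, c) ⊞ j) ⊞ h(j, j) ⊞ j
Rebuild:  h(c ⊞ h(c ⊞ h(c, c) ⊞ j, h(c ⊞ j, c ⊞ j)) ⊞ h(c ⊞ j, c ⊞ j) ⊞ h(h(c, c ⊞ j), c ⊞ h(c, j) ⊞ h(j, c) ⊞ j) ⊞ h(j, j) ⊞ j, c)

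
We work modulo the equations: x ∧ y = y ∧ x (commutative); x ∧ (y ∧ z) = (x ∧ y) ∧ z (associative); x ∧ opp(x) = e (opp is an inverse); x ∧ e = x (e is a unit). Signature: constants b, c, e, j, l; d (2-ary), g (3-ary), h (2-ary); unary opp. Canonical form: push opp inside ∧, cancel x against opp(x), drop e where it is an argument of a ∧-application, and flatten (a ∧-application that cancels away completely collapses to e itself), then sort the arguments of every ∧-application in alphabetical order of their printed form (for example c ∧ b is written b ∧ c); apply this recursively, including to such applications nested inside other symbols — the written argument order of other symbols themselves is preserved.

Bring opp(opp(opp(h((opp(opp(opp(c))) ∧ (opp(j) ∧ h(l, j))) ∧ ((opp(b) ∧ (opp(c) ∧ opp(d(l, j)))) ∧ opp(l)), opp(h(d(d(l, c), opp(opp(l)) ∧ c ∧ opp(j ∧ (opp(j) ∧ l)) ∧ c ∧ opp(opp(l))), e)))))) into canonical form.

Push opp inside:  distribute opp over ∧ and collapse double opp
Collect terms:  opp(h(h(l, j) ∧ opp(b) ∧ opp(c) ∧ opp(c) ∧ opp(d(l, j)) ∧ opp(j) ∧ opp(l), opp(h(d(d(l, c), c ∧ c ∧ l), e))))

Answer: opp(h(h(l, j) ∧ opp(b) ∧ opp(c) ∧ opp(c) ∧ opp(d(l, j)) ∧ opp(j) ∧ opp(l), opp(h(d(d(l, c), c ∧ c ∧ l), e))))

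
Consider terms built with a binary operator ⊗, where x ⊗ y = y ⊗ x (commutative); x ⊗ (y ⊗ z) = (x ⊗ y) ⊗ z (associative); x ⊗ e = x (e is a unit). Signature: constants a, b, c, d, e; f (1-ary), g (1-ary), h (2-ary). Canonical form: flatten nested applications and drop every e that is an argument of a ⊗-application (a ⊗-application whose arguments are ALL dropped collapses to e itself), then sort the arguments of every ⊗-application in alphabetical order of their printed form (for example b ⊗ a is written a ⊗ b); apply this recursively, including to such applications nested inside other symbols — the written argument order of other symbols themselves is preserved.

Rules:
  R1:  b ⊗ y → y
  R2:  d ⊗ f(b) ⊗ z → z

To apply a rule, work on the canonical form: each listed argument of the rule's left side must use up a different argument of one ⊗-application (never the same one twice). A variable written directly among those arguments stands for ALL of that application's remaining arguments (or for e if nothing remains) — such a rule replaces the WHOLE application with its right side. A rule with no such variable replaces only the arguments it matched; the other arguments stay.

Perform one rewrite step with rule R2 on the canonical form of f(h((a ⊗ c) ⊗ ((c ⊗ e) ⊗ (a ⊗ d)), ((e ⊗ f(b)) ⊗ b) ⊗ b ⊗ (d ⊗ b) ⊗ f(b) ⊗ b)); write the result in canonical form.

Answer: f(h(a ⊗ a ⊗ c ⊗ c ⊗ d, b ⊗ b ⊗ b ⊗ b ⊗ f(b)))

Derivation:
Canonical form:  f(h(a ⊗ a ⊗ c ⊗ c ⊗ d, b ⊗ b ⊗ b ⊗ b ⊗ d ⊗ f(b) ⊗ f(b)))
R2 matches:  uses d, f(b);  z := b ⊗ b ⊗ b ⊗ b ⊗ f(b)
The extension variable absorbs all remaining arguments, so the whole application is rewritten.
New term:  f(h(a ⊗ a ⊗ c ⊗ c ⊗ d, b ⊗ b ⊗ b ⊗ b ⊗ f(b)))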